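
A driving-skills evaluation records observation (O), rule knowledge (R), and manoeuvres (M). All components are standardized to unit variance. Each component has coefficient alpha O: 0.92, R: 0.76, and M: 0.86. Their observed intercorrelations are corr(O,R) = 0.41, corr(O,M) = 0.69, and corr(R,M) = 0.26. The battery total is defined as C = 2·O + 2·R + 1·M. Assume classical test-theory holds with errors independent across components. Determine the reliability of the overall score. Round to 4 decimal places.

Var(C) = 2² + 2² + 1 + 2·[4·0.41 + 2·0.69 + 2·0.26] = 9 + 7.08 = 16.08.
With uncorrelated errors the cross-covariances are all true-score covariance, so they carry over unchanged; only the diagonal terms shrink to ρᵢσᵢ².
True-score variance = [2²·0.92 + 2²·0.76 + 0.86] + 7.08 = 7.58 + 7.08 = 14.66.
Reliability = 14.66 / 16.08 = 0.9117.

0.9117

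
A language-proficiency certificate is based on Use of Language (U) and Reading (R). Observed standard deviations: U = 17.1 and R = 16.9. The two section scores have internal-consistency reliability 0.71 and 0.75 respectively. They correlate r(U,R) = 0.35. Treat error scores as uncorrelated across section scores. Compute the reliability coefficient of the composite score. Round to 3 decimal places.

Var(U+R) = 17.1² + 16.9² + 2·[17.1·16.9·0.35] = 578.02 + 202.293 = 780.313.
With uncorrelated errors the cross-covariances are all true-score covariance, so they carry over unchanged; only the diagonal terms shrink to ρᵢσᵢ².
True-score variance = [17.1²·0.71 + 16.9²·0.75] + 202.293 = 421.819 + 202.293 = 624.112.
Reliability = 624.112 / 780.313 = 0.800.

0.800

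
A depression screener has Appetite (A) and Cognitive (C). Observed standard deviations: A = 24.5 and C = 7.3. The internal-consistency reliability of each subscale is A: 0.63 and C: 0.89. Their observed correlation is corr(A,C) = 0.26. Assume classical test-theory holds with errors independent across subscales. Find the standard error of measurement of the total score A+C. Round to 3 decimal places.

Var(total) = 653.54 + 93.002 = 746.542.
True-score variance = 425.586 + 93.002 = 518.588, so reliability = 0.6947.
Error variance = 746.542 − 518.588 = 227.954; SEM = √227.954 = 15.098.

15.098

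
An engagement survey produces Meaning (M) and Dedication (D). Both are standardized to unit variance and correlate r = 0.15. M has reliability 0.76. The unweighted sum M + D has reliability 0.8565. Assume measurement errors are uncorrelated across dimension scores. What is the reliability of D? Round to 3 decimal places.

0.910

Var(M+D) = 2 + 2·0.15 = 2.300.
True-score variance = ρ_M + ρ_D + 2·0.15, so 0.8565 = (0.76 + ρ_D + 0.30) / 2.300.
ρ_D = 0.8565·2.300 − 0.76 − 0.30 = 0.910.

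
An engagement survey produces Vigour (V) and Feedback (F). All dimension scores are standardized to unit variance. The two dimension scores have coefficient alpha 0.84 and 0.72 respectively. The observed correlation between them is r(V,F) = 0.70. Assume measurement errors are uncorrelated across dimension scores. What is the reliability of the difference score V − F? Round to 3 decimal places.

Var(V−F) = 1 + 1 − 2·0.70 = 2 − 1.4 = 0.6.
With uncorrelated errors the cross-covariances are all true-score covariance, so they carry over unchanged; only the diagonal terms shrink to ρᵢσᵢ².
True-score variance = [0.84 + 0.72] − 1.4 = 1.56 − 1.4 = 0.16.
Reliability = 0.16 / 0.6 = 0.267.

0.267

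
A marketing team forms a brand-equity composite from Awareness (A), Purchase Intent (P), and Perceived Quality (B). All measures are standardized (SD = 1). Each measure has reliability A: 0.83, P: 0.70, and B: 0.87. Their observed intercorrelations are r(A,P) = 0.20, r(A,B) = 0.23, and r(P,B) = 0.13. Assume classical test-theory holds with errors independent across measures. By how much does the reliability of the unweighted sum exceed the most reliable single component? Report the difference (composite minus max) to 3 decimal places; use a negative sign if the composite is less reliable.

Var(sum) = 3 + 1.12 = 4.12; true-score variance = 2.4 + 1.12 = 3.52; composite reliability = 0.8544.
Max component reliability = 0.8700.
Difference = 0.8544 − 0.8700 = -0.016.

-0.016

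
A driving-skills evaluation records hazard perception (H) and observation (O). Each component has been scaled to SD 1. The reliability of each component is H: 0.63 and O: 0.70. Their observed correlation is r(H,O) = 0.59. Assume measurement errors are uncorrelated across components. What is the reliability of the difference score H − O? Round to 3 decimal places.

0.183

Var(H−O) = 1 + 1 − 2·0.59 = 2 − 1.18 = 0.82.
Under uncorrelated errors the observed covariances equal the true-score covariances, so only the own-variance terms attenuate.
True-score variance = [0.63 + 0.70] − 1.18 = 1.33 − 1.18 = 0.15.
Reliability = 0.15 / 0.82 = 0.183.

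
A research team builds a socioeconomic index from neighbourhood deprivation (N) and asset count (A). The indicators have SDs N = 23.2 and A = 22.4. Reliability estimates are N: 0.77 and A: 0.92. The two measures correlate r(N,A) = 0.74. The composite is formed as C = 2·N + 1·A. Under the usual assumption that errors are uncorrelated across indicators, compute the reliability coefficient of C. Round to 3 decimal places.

Var(C) = 2²·23.2² + 22.4² + 2·[2·23.2·22.4·0.74] = 2654.72 + 1538.25 = 4192.97.
Under uncorrelated errors the observed covariances equal the true-score covariances, so only the own-variance terms attenuate.
True-score variance = [2²·23.2²·0.77 + 22.4²·0.92] + 1538.25 = 2119.4 + 1538.25 = 3657.65.
Reliability = 3657.65 / 4192.97 = 0.872.

0.872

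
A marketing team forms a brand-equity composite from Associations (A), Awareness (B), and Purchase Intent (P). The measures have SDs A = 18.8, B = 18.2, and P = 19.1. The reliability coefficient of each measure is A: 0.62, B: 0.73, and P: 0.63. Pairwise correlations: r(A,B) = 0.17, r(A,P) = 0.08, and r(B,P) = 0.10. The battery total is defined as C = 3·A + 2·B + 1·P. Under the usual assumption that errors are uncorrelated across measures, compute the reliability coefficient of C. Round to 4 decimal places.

0.7106

Var(C) = 3²·18.8² + 2²·18.2² + 19.1² + 2·[6·18.8·18.2·0.17 + 3·18.8·19.1·0.08 + 2·18.2·19.1·0.10] = 4870.73 + 1009.41 = 5880.14.
Because errors are independent across components, Cov(Tᵢ,Tⱼ) = Cov(Xᵢ,Xⱼ); the off-diagonal part of the true-score variance is the same as above.
True-score variance = [3²·18.8²·0.62 + 2²·18.2²·0.73 + 19.1²·0.63] + 1009.41 = 3169.25 + 1009.41 = 4178.66.
Reliability = 4178.66 / 5880.14 = 0.7106.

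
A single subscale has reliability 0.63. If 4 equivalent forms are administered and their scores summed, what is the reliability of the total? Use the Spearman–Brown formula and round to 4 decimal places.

ρ_k = kρ / (1 + (k−1)ρ) = 4·0.63 / (1 + 3·0.63) = 2.520 / 2.890 = 0.8720.

0.8720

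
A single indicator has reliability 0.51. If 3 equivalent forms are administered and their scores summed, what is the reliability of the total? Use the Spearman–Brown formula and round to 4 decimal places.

0.7574

ρ_k = kρ / (1 + (k−1)ρ) = 3·0.51 / (1 + 2·0.51) = 1.530 / 2.020 = 0.7574.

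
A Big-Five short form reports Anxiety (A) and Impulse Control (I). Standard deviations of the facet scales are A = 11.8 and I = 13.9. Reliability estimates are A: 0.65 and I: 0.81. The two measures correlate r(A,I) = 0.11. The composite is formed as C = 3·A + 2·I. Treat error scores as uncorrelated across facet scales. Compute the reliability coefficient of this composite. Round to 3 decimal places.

Var(C) = 3²·11.8² + 2²·13.9² + 2·[6·11.8·13.9·0.11] = 2026 + 216.506 = 2242.51.
With uncorrelated errors the cross-covariances are all true-score covariance, so they carry over unchanged; only the diagonal terms shrink to ρᵢσᵢ².
True-score variance = [3²·11.8²·0.65 + 2²·13.9²·0.81] + 216.506 = 1440.55 + 216.506 = 1657.06.
Reliability = 1657.06 / 2242.51 = 0.739.

0.739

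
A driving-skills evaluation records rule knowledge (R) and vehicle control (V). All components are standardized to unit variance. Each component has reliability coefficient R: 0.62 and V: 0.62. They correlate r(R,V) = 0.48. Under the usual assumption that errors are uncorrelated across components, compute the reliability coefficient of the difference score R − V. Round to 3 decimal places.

0.269

Var(R−V) = 1 + 1 − 2·0.48 = 2 − 0.96 = 1.04.
With uncorrelated errors the cross-covariances are all true-score covariance, so they carry over unchanged; only the diagonal terms shrink to ρᵢσᵢ².
True-score variance = [0.62 + 0.62] − 0.96 = 1.24 − 0.96 = 0.28.
Reliability = 0.28 / 1.04 = 0.269.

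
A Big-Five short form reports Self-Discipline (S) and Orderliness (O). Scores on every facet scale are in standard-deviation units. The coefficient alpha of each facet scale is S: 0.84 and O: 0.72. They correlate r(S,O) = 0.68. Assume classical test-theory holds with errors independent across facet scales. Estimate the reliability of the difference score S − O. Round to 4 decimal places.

0.3125

Var(S−O) = 1 + 1 − 2·0.68 = 2 − 1.36 = 0.64.
Under uncorrelated errors the observed covariances equal the true-score covariances, so only the own-variance terms attenuate.
True-score variance = [0.84 + 0.72] − 1.36 = 1.56 − 1.36 = 0.2.
Reliability = 0.2 / 0.64 = 0.3125.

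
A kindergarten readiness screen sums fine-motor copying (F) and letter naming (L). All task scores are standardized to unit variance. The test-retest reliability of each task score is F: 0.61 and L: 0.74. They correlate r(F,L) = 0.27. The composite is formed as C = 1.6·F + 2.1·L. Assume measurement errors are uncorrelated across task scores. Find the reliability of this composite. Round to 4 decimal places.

Var(C) = 1.6² + 2.1² + 2·[3.36·0.27] = 6.97 + 1.8144 = 8.7844.
With uncorrelated errors the cross-covariances are all true-score covariance, so they carry over unchanged; only the diagonal terms shrink to ρᵢσᵢ².
True-score variance = [1.6²·0.61 + 2.1²·0.74] + 1.8144 = 4.825 + 1.8144 = 6.6394.
Reliability = 6.6394 / 8.7844 = 0.7558.

0.7558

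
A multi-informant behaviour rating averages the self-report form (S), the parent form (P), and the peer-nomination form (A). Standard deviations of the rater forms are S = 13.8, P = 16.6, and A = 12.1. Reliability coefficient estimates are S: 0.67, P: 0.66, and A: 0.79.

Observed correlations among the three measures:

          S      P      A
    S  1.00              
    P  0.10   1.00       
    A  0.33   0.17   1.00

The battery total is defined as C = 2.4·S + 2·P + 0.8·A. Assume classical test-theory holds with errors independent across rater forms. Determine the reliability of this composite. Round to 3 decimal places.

Var(C) = 2.4²·13.8² + 2²·16.6² + 0.8²·12.1² + 2·[4.8·13.8·16.6·0.10 + 1.92·13.8·12.1·0.33 + 1.6·16.6·12.1·0.17] = 2292.88 + 540.782 = 2833.66.
Because errors are independent across components, Cov(Tᵢ,Tⱼ) = Cov(Xᵢ,Xⱼ); the off-diagonal part of the true-score variance is the same as above.
True-score variance = [2.4²·13.8²·0.67 + 2²·16.6²·0.66 + 0.8²·12.1²·0.79] + 540.782 = 1536.45 + 540.782 = 2077.23.
Reliability = 2077.23 / 2833.66 = 0.733.

0.733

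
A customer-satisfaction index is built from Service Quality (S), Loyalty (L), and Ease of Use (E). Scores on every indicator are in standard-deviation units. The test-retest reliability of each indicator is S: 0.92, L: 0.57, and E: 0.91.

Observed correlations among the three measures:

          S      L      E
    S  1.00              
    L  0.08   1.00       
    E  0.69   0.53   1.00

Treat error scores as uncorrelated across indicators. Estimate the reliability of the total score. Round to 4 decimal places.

0.8929

Var(S+L+E) = 3 + 2·[0.08 + 0.69 + 0.53] = 3 + 2.6 = 5.6.
Under uncorrelated errors the observed covariances equal the true-score covariances, so only the own-variance terms attenuate.
True-score variance = [0.92 + 0.57 + 0.91] + 2.6 = 2.4 + 2.6 = 5.
Reliability = 5 / 5.6 = 0.8929.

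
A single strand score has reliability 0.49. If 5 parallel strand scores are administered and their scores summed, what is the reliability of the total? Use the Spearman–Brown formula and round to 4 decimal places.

0.8277

ρ_k = kρ / (1 + (k−1)ρ) = 5·0.49 / (1 + 4·0.49) = 2.450 / 2.960 = 0.8277.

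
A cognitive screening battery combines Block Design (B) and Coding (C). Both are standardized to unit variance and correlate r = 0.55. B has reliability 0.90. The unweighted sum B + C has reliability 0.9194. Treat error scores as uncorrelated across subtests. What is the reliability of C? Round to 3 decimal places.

Var(B+C) = 2 + 2·0.55 = 3.100.
True-score variance = ρ_B + ρ_C + 2·0.55, so 0.9194 = (0.90 + ρ_C + 1.10) / 3.100.
ρ_C = 0.9194·3.100 − 0.90 − 1.10 = 0.850.

0.850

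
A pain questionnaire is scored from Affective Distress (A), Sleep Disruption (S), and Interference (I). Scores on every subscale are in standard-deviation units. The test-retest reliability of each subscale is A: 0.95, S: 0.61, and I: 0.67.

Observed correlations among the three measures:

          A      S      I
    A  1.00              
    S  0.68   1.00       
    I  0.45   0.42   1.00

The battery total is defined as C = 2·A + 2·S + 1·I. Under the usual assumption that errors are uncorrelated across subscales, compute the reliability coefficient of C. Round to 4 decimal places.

Var(C) = 2² + 2² + 1 + 2·[4·0.68 + 2·0.45 + 2·0.42] = 9 + 8.92 = 17.92.
Because errors are independent across components, Cov(Tᵢ,Tⱼ) = Cov(Xᵢ,Xⱼ); the off-diagonal part of the true-score variance is the same as above.
True-score variance = [2²·0.95 + 2²·0.61 + 0.67] + 8.92 = 6.91 + 8.92 = 15.83.
Reliability = 15.83 / 17.92 = 0.8834.

0.8834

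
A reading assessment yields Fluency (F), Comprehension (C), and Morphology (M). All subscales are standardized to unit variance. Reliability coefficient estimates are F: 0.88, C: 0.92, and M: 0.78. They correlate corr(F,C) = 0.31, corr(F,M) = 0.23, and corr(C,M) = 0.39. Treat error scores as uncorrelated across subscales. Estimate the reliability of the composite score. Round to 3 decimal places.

Var(F+C+M) = 3 + 2·[0.31 + 0.23 + 0.39] = 3 + 1.86 = 4.86.
With uncorrelated errors the cross-covariances are all true-score covariance, so they carry over unchanged; only the diagonal terms shrink to ρᵢσᵢ².
True-score variance = [0.88 + 0.92 + 0.78] + 1.86 = 2.58 + 1.86 = 4.44.
Reliability = 4.44 / 4.86 = 0.914.

0.914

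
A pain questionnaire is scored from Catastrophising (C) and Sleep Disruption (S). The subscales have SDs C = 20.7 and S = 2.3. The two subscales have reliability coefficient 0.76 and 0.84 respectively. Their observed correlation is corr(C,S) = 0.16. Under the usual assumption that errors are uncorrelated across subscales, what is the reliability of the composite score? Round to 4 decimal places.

Var(C+S) = 20.7² + 2.3² + 2·[20.7·2.3·0.16] = 433.78 + 15.2352 = 449.015.
Under uncorrelated errors the observed covariances equal the true-score covariances, so only the own-variance terms attenuate.
True-score variance = [20.7²·0.76 + 2.3²·0.84] + 15.2352 = 330.096 + 15.2352 = 345.331.
Reliability = 345.331 / 449.015 = 0.7691.

0.7691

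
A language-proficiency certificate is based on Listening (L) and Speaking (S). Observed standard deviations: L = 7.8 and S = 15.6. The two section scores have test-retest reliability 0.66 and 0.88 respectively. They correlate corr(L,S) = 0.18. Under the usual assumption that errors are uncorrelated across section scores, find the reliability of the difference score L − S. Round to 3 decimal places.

Var(L−S) = 7.8² + 15.6² − 2·7.8·15.6·0.18 = 304.2 − 43.8048 = 260.395.
With uncorrelated errors the cross-covariances are all true-score covariance, so they carry over unchanged; only the diagonal terms shrink to ρᵢσᵢ².
True-score variance = [7.8²·0.66 + 15.6²·0.88] − 43.8048 = 254.311 − 43.8048 = 210.506.
Reliability = 210.506 / 260.395 = 0.808.

0.808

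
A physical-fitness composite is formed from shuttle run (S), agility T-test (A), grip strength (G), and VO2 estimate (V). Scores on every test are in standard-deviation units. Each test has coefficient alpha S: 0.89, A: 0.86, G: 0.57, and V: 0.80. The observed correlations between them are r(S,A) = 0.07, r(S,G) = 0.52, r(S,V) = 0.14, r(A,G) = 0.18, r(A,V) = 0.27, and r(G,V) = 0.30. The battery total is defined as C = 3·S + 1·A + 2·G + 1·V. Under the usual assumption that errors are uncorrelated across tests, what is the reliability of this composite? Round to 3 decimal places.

0.878

Var(C) = 3² + 1 + 2² + 1 + 2·[3·0.07 + 6·0.52 + 3·0.14 + 2·0.18 + 0.27 + 2·0.30] = 15 + 9.96 = 24.96.
Under uncorrelated errors the observed covariances equal the true-score covariances, so only the own-variance terms attenuate.
True-score variance = [3²·0.89 + 0.86 + 2²·0.57 + 0.80] + 9.96 = 11.95 + 9.96 = 21.91.
Reliability = 21.91 / 24.96 = 0.878.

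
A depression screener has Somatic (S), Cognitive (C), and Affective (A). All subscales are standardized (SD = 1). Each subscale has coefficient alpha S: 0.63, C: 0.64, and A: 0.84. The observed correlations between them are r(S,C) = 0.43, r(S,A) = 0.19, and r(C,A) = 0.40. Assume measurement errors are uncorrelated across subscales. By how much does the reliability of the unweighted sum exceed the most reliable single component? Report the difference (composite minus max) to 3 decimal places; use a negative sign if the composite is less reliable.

-0.017

Var(sum) = 3 + 2.04 = 5.04; true-score variance = 2.11 + 2.04 = 4.15; composite reliability = 0.8234.
Max component reliability = 0.8400.
Difference = 0.8234 − 0.8400 = -0.017.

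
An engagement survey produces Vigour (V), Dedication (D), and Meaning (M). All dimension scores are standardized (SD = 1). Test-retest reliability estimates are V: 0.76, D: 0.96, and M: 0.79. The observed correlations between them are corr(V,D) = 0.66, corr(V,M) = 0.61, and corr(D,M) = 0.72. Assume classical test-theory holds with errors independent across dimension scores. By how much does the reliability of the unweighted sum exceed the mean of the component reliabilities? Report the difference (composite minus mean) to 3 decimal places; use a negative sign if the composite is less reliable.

0.093

Var(sum) = 3 + 3.98 = 6.98; true-score variance = 2.51 + 3.98 = 6.49; composite reliability = 0.9298.
Mean component reliability = 0.8367.
Difference = 0.9298 − 0.8367 = 0.093.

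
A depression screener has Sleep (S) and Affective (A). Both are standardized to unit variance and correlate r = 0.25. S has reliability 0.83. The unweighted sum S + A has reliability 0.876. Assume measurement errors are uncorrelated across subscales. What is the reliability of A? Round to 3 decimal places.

0.860

Var(S+A) = 2 + 2·0.25 = 2.500.
True-score variance = ρ_S + ρ_A + 2·0.25, so 0.876 = (0.83 + ρ_A + 0.50) / 2.500.
ρ_A = 0.876·2.500 − 0.83 − 0.50 = 0.860.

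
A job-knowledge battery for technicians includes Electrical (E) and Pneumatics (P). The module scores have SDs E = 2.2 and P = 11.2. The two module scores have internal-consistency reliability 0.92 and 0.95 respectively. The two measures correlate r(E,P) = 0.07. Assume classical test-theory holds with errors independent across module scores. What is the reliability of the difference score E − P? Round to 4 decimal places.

Var(E−P) = 2.2² + 11.2² − 2·2.2·11.2·0.07 = 130.28 − 3.4496 = 126.83.
Under uncorrelated errors the observed covariances equal the true-score covariances, so only the own-variance terms attenuate.
True-score variance = [2.2²·0.92 + 11.2²·0.95] − 3.4496 = 123.621 − 3.4496 = 120.171.
Reliability = 120.171 / 126.83 = 0.9475.

0.9475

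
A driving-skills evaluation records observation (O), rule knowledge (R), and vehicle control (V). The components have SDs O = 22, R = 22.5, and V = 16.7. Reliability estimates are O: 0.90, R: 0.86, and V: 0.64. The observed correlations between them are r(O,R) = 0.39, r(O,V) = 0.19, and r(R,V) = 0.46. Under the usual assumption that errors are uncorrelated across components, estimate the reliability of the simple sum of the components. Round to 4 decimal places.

Var(O+R+V) = 22² + 22.5² + 16.7² + 2·[22·22.5·0.39 + 22·16.7·0.19 + 22.5·16.7·0.46] = 1269.14 + 871.402 = 2140.54.
With uncorrelated errors the cross-covariances are all true-score covariance, so they carry over unchanged; only the diagonal terms shrink to ρᵢσᵢ².
True-score variance = [22²·0.90 + 22.5²·0.86 + 16.7²·0.64] + 871.402 = 1049.46 + 871.402 = 1920.87.
Reliability = 1920.87 / 2140.54 = 0.8974.

0.8974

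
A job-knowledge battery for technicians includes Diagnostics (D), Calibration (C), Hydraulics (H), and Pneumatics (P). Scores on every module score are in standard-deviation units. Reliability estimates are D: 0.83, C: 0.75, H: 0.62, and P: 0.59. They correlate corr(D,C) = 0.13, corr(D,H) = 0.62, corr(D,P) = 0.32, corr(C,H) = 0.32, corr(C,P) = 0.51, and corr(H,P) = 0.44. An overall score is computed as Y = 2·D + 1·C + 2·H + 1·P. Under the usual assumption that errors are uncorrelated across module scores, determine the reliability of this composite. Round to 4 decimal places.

Var(Y) = 2² + 1 + 2² + 1 + 2·[2·0.13 + 4·0.62 + 2·0.32 + 2·0.32 + 0.51 + 2·0.44] = 10 + 10.82 = 20.82.
With uncorrelated errors the cross-covariances are all true-score covariance, so they carry over unchanged; only the diagonal terms shrink to ρᵢσᵢ².
True-score variance = [2²·0.83 + 0.75 + 2²·0.62 + 0.59] + 10.82 = 7.14 + 10.82 = 17.96.
Reliability = 17.96 / 20.82 = 0.8626.

0.8626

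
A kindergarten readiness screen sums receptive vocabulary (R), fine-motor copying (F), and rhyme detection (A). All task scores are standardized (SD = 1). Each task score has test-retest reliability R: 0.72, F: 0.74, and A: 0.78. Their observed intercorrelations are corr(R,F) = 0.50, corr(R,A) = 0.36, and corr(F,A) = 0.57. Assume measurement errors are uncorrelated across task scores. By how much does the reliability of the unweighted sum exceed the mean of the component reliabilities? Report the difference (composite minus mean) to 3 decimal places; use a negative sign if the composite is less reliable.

Var(sum) = 3 + 2.86 = 5.86; true-score variance = 2.24 + 2.86 = 5.1; composite reliability = 0.8703.
Mean component reliability = 0.7467.
Difference = 0.8703 − 0.7467 = 0.124.

0.124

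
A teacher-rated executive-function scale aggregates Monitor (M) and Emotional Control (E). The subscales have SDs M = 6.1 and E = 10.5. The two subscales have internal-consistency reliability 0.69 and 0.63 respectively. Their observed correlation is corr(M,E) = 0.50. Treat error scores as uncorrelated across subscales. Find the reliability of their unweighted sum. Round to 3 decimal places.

Var(M+E) = 6.1² + 10.5² + 2·[6.1·10.5·0.50] = 147.46 + 64.05 = 211.51.
Because errors are independent across components, Cov(Tᵢ,Tⱼ) = Cov(Xᵢ,Xⱼ); the off-diagonal part of the true-score variance is the same as above.
True-score variance = [6.1²·0.69 + 10.5²·0.63] + 64.05 = 95.1324 + 64.05 = 159.182.
Reliability = 159.182 / 211.51 = 0.753.

0.753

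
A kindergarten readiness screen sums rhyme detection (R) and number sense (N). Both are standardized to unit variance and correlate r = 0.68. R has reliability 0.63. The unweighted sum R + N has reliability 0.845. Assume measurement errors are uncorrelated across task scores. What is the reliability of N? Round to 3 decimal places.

Var(R+N) = 2 + 2·0.68 = 3.360.
True-score variance = ρ_R + ρ_N + 2·0.68, so 0.845 = (0.63 + ρ_N + 1.36) / 3.360.
ρ_N = 0.845·3.360 − 0.63 − 1.36 = 0.849.

0.849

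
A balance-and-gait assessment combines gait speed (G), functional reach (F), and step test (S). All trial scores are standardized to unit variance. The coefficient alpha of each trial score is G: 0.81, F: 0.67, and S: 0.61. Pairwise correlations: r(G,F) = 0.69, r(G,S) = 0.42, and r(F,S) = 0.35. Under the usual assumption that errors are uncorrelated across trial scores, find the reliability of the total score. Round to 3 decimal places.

0.846

Var(G+F+S) = 3 + 2·[0.69 + 0.42 + 0.35] = 3 + 2.92 = 5.92.
With uncorrelated errors the cross-covariances are all true-score covariance, so they carry over unchanged; only the diagonal terms shrink to ρᵢσᵢ².
True-score variance = [0.81 + 0.67 + 0.61] + 2.92 = 2.09 + 2.92 = 5.01.
Reliability = 5.01 / 5.92 = 0.846.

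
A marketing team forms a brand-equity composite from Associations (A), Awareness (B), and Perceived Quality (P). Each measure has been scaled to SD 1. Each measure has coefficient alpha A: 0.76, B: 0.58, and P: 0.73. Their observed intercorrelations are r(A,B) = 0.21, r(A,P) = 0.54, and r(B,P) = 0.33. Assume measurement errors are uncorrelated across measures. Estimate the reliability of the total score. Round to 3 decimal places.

0.820

Var(A+B+P) = 3 + 2·[0.21 + 0.54 + 0.33] = 3 + 2.16 = 5.16.
Because errors are independent across components, Cov(Tᵢ,Tⱼ) = Cov(Xᵢ,Xⱼ); the off-diagonal part of the true-score variance is the same as above.
True-score variance = [0.76 + 0.58 + 0.73] + 2.16 = 2.07 + 2.16 = 4.23.
Reliability = 4.23 / 5.16 = 0.820.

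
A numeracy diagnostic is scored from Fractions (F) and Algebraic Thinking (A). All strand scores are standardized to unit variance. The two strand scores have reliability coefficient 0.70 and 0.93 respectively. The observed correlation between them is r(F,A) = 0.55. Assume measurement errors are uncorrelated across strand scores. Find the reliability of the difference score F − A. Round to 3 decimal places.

0.589

Var(F−A) = 1 + 1 − 2·0.55 = 2 − 1.1 = 0.9.
With uncorrelated errors the cross-covariances are all true-score covariance, so they carry over unchanged; only the diagonal terms shrink to ρᵢσᵢ².
True-score variance = [0.70 + 0.93] − 1.1 = 1.63 − 1.1 = 0.53.
Reliability = 0.53 / 0.9 = 0.589.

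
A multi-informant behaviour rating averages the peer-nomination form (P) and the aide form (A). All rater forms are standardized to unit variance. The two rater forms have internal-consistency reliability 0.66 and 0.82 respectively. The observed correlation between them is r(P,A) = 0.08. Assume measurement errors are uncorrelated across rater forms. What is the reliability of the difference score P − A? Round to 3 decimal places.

0.717

Var(P−A) = 1 + 1 − 2·0.08 = 2 − 0.16 = 1.84.
With uncorrelated errors the cross-covariances are all true-score covariance, so they carry over unchanged; only the diagonal terms shrink to ρᵢσᵢ².
True-score variance = [0.66 + 0.82] − 0.16 = 1.48 − 0.16 = 1.32.
Reliability = 1.32 / 1.84 = 0.717.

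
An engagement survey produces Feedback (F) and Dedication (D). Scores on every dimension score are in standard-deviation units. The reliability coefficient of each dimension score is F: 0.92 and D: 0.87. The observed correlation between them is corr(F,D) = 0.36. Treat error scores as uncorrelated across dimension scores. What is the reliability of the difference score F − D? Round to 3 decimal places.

Var(F−D) = 1 + 1 − 2·0.36 = 2 − 0.72 = 1.28.
Under uncorrelated errors the observed covariances equal the true-score covariances, so only the own-variance terms attenuate.
True-score variance = [0.92 + 0.87] − 0.72 = 1.79 − 0.72 = 1.07.
Reliability = 1.07 / 1.28 = 0.836.

0.836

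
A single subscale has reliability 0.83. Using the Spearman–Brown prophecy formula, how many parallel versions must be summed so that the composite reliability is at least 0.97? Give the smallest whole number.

7

k ≥ ρ*(1−ρ₁)/(ρ₁(1−ρ*)) = 0.97·0.17 / (0.83·0.03) = 6.622.
Smallest integer k = 7.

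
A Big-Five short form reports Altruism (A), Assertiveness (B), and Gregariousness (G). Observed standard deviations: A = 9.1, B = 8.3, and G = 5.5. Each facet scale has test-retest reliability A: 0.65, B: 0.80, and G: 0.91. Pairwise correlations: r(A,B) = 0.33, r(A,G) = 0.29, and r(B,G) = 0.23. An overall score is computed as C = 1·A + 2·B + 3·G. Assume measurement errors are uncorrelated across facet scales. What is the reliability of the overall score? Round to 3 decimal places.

Var(C) = 9.1² + 2²·8.3² + 3²·5.5² + 2·[2·9.1·8.3·0.33 + 3·9.1·5.5·0.29 + 6·8.3·5.5·0.23] = 630.62 + 312.781 = 943.401.
Under uncorrelated errors the observed covariances equal the true-score covariances, so only the own-variance terms attenuate.
True-score variance = [9.1²·0.65 + 2²·8.3²·0.80 + 3²·5.5²·0.91] + 312.781 = 522.022 + 312.781 = 834.803.
Reliability = 834.803 / 943.401 = 0.885.

0.885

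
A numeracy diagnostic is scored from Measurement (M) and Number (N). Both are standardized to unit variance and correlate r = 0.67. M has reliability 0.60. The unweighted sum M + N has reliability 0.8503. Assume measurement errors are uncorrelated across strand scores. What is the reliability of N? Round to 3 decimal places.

0.900

Var(M+N) = 2 + 2·0.67 = 3.340.
True-score variance = ρ_M + ρ_N + 2·0.67, so 0.8503 = (0.60 + ρ_N + 1.34) / 3.340.
ρ_N = 0.8503·3.340 − 0.60 − 1.34 = 0.900.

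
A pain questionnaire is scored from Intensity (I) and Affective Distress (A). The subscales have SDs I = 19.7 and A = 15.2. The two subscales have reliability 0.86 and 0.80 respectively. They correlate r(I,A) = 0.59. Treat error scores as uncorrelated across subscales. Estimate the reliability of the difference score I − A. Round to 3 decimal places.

0.622

Var(I−A) = 19.7² + 15.2² − 2·19.7·15.2·0.59 = 619.13 − 353.339 = 265.791.
With uncorrelated errors the cross-covariances are all true-score covariance, so they carry over unchanged; only the diagonal terms shrink to ρᵢσᵢ².
True-score variance = [19.7²·0.86 + 15.2²·0.80] − 353.339 = 518.589 − 353.339 = 165.25.
Reliability = 165.25 / 265.791 = 0.622.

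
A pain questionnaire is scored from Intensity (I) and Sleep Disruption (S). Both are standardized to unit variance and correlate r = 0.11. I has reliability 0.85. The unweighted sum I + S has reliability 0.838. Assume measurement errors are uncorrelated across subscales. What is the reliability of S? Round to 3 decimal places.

Var(I+S) = 2 + 2·0.11 = 2.220.
True-score variance = ρ_I + ρ_S + 2·0.11, so 0.838 = (0.85 + ρ_S + 0.22) / 2.220.
ρ_S = 0.838·2.220 − 0.85 − 0.22 = 0.790.

0.790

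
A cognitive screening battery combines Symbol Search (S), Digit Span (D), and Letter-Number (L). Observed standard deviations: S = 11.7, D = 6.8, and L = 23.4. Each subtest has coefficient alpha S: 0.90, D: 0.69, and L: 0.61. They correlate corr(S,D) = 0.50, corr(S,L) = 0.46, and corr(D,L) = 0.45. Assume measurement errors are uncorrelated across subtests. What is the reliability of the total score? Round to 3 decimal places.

Var(S+D+L) = 11.7² + 6.8² + 23.4² + 2·[11.7·6.8·0.50 + 11.7·23.4·0.46 + 6.8·23.4·0.45] = 730.69 + 474.646 = 1205.34.
Because errors are independent across components, Cov(Tᵢ,Tⱼ) = Cov(Xᵢ,Xⱼ); the off-diagonal part of the true-score variance is the same as above.
True-score variance = [11.7²·0.90 + 6.8²·0.69 + 23.4²·0.61] + 474.646 = 489.118 + 474.646 = 963.764.
Reliability = 963.764 / 1205.34 = 0.800.

0.800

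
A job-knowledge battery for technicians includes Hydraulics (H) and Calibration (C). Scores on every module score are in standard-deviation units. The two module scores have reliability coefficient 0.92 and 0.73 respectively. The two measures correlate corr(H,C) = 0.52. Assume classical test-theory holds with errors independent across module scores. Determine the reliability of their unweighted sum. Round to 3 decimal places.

Var(H+C) = 2 + 2·[0.52] = 2 + 1.04 = 3.04.
With uncorrelated errors the cross-covariances are all true-score covariance, so they carry over unchanged; only the diagonal terms shrink to ρᵢσᵢ².
True-score variance = [0.92 + 0.73] + 1.04 = 1.65 + 1.04 = 2.69.
Reliability = 2.69 / 3.04 = 0.885.

0.885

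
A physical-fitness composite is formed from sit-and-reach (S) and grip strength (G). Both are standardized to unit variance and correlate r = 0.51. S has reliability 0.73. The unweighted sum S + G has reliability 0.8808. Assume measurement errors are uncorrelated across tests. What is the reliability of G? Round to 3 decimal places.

Var(S+G) = 2 + 2·0.51 = 3.020.
True-score variance = ρ_S + ρ_G + 2·0.51, so 0.8808 = (0.73 + ρ_G + 1.02) / 3.020.
ρ_G = 0.8808·3.020 − 0.73 − 1.02 = 0.910.

0.910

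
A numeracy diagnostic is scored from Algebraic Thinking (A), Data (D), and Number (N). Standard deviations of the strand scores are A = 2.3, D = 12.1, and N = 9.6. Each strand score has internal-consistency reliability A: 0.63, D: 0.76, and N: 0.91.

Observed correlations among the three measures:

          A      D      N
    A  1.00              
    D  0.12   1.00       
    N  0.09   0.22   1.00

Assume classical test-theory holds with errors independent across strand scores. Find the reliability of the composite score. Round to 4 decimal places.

0.8515

Var(A+D+N) = 2.3² + 12.1² + 9.6² + 2·[2.3·12.1·0.12 + 2.3·9.6·0.09 + 12.1·9.6·0.22] = 243.86 + 61.764 = 305.624.
Because errors are independent across components, Cov(Tᵢ,Tⱼ) = Cov(Xᵢ,Xⱼ); the off-diagonal part of the true-score variance is the same as above.
True-score variance = [2.3²·0.63 + 12.1²·0.76 + 9.6²·0.91] + 61.764 = 198.47 + 61.764 = 260.234.
Reliability = 260.234 / 305.624 = 0.8515.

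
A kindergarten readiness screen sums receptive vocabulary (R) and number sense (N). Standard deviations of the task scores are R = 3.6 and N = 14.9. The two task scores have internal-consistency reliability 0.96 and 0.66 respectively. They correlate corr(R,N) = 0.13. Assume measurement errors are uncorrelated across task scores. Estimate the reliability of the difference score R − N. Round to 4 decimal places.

Var(R−N) = 3.6² + 14.9² − 2·3.6·14.9·0.13 = 234.97 − 13.9464 = 221.024.
Under uncorrelated errors the observed covariances equal the true-score covariances, so only the own-variance terms attenuate.
True-score variance = [3.6²·0.96 + 14.9²·0.66] − 13.9464 = 158.968 − 13.9464 = 145.022.
Reliability = 145.022 / 221.024 = 0.6561.

0.6561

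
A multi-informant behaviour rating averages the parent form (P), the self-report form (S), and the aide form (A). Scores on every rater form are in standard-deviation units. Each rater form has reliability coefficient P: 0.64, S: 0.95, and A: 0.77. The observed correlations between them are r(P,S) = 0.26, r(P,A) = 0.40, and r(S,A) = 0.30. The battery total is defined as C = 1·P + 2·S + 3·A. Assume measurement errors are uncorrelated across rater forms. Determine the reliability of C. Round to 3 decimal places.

0.875

Var(C) = 1 + 2² + 3² + 2·[2·0.26 + 3·0.40 + 6·0.30] = 14 + 7.04 = 21.04.
Because errors are independent across components, Cov(Tᵢ,Tⱼ) = Cov(Xᵢ,Xⱼ); the off-diagonal part of the true-score variance is the same as above.
True-score variance = [0.64 + 2²·0.95 + 3²·0.77] + 7.04 = 11.37 + 7.04 = 18.41.
Reliability = 18.41 / 21.04 = 0.875.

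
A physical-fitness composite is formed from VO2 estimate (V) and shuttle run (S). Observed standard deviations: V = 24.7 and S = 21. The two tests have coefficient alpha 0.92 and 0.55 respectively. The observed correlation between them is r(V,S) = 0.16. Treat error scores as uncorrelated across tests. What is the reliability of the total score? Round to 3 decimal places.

Var(V+S) = 24.7² + 21² + 2·[24.7·21·0.16] = 1051.09 + 165.984 = 1217.07.
With uncorrelated errors the cross-covariances are all true-score covariance, so they carry over unchanged; only the diagonal terms shrink to ρᵢσᵢ².
True-score variance = [24.7²·0.92 + 21²·0.55] + 165.984 = 803.833 + 165.984 = 969.817.
Reliability = 969.817 / 1217.07 = 0.797.

0.797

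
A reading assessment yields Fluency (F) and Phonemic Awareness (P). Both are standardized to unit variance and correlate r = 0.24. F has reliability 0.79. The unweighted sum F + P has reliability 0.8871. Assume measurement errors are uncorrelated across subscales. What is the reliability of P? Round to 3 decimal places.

0.930

Var(F+P) = 2 + 2·0.24 = 2.480.
True-score variance = ρ_F + ρ_P + 2·0.24, so 0.8871 = (0.79 + ρ_P + 0.48) / 2.480.
ρ_P = 0.8871·2.480 − 0.79 − 0.48 = 0.930.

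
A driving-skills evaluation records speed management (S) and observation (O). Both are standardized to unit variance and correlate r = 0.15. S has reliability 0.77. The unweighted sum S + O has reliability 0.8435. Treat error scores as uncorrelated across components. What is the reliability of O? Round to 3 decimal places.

Var(S+O) = 2 + 2·0.15 = 2.300.
True-score variance = ρ_S + ρ_O + 2·0.15, so 0.8435 = (0.77 + ρ_O + 0.30) / 2.300.
ρ_O = 0.8435·2.300 − 0.77 − 0.30 = 0.870.

0.870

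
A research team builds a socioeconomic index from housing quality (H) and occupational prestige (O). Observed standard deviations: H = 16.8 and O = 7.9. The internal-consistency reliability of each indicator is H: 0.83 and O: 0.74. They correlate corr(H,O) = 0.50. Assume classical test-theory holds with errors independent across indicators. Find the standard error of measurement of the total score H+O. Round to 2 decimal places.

Var(total) = 344.65 + 132.72 = 477.37.
True-score variance = 280.443 + 132.72 = 413.163, so reliability = 0.8655.
Error variance = 477.37 − 413.163 = 64.2074; SEM = √64.2074 = 8.01.

8.01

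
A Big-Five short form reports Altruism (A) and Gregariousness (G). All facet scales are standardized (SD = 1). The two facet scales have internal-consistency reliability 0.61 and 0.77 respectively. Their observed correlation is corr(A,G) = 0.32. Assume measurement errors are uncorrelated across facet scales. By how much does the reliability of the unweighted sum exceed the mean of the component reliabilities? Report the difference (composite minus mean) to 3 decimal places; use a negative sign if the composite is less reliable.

0.075

Var(sum) = 2 + 0.64 = 2.64; true-score variance = 1.38 + 0.64 = 2.02; composite reliability = 0.7652.
Mean component reliability = 0.6900.
Difference = 0.7652 − 0.6900 = 0.075.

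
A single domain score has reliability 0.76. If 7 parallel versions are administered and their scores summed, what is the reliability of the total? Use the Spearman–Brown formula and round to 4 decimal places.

ρ_k = kρ / (1 + (k−1)ρ) = 7·0.76 / (1 + 6·0.76) = 5.320 / 5.560 = 0.9568.

0.9568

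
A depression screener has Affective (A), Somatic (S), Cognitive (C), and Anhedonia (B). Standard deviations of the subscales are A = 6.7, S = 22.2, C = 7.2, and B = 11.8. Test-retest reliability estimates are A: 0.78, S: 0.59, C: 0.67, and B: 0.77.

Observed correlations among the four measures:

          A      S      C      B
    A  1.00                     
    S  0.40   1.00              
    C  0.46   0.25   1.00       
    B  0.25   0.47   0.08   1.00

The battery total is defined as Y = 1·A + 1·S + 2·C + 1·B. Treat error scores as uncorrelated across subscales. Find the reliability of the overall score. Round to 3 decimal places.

Var(Y) = 6.7² + 22.2² + 2²·7.2² + 11.8² + 2·[6.7·22.2·0.40 + 2·6.7·7.2·0.46 + 6.7·11.8·0.25 + 2·22.2·7.2·0.25 + 22.2·11.8·0.47 + 2·7.2·11.8·0.08] = 884.33 + 680.553 = 1564.88.
Under uncorrelated errors the observed covariances equal the true-score covariances, so only the own-variance terms attenuate.
True-score variance = [6.7²·0.78 + 22.2²·0.59 + 2²·7.2²·0.67 + 11.8²·0.77] + 680.553 = 571.936 + 680.553 = 1252.49.
Reliability = 1252.49 / 1564.88 = 0.800.

0.800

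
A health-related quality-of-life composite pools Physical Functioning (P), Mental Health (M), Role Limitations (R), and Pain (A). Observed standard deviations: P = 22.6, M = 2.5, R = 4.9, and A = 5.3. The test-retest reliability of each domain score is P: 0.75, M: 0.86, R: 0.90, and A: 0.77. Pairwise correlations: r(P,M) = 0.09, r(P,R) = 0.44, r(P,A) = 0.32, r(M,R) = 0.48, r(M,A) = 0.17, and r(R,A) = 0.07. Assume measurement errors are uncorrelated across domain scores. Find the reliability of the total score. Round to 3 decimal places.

Var(P+M+R+A) = 22.6² + 2.5² + 4.9² + 5.3² + 2·[22.6·2.5·0.09 + 22.6·4.9·0.44 + 22.6·5.3·0.32 + 2.5·4.9·0.48 + 2.5·5.3·0.17 + 4.9·5.3·0.07] = 569.11 + 204.181 = 773.291.
With uncorrelated errors the cross-covariances are all true-score covariance, so they carry over unchanged; only the diagonal terms shrink to ρᵢσᵢ².
True-score variance = [22.6²·0.75 + 2.5²·0.86 + 4.9²·0.90 + 5.3²·0.77] + 204.181 = 431.683 + 204.181 = 635.865.
Reliability = 635.865 / 773.291 = 0.822.

0.822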